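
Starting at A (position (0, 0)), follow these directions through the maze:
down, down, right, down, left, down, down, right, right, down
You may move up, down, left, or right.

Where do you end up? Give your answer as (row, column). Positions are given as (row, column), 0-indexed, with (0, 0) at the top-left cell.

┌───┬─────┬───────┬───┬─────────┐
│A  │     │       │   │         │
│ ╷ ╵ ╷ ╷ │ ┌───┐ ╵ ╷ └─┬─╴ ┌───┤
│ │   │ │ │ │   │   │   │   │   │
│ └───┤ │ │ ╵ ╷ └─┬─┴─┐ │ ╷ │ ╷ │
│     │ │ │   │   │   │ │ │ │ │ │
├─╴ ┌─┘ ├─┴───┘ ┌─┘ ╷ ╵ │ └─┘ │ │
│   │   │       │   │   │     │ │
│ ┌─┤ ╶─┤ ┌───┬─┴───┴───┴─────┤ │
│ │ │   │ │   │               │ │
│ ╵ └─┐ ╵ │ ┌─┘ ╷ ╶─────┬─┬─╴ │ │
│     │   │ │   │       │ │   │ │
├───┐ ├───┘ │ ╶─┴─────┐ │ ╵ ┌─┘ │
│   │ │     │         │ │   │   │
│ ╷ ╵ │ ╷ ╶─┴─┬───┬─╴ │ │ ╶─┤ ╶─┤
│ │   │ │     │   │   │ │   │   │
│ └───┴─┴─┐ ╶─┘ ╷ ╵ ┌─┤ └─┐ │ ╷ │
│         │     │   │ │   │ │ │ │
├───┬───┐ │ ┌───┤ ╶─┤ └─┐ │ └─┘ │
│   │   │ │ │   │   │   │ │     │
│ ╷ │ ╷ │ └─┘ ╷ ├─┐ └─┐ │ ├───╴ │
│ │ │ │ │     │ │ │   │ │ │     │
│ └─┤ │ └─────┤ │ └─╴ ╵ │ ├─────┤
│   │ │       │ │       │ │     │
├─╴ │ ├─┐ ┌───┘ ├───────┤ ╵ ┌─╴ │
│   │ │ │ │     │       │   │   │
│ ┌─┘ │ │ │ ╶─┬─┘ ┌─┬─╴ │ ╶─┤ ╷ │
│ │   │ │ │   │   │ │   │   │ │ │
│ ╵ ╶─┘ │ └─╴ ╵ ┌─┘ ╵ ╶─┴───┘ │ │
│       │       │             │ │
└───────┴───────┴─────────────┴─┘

Following directions step by step:
Start: (0, 0)
  down: (0, 0) → (1, 0)
  down: (1, 0) → (2, 0)
  right: (2, 0) → (2, 1)
  down: (2, 1) → (3, 1)
  left: (3, 1) → (3, 0)
  down: (3, 0) → (4, 0)
  down: (4, 0) → (5, 0)
  right: (5, 0) → (5, 1)
  right: (5, 1) → (5, 2)
  down: (5, 2) → (6, 2)
Final position: (6, 2)

Path taken:

┌───┬─────┬───────┬───┬─────────┐
│A  │     │       │   │         │
│ ╷ ╵ ╷ ╷ │ ┌───┐ ╵ ╷ └─┬─╴ ┌───┤
│↓│   │ │ │ │   │   │   │   │   │
│ └───┤ │ │ ╵ ╷ └─┬─┴─┐ │ ╷ │ ╷ │
│↳ ↓  │ │ │   │   │   │ │ │ │ │ │
├─╴ ┌─┘ ├─┴───┘ ┌─┘ ╷ ╵ │ └─┘ │ │
│↓ ↲│   │       │   │   │     │ │
│ ┌─┤ ╶─┤ ┌───┬─┴───┴───┴─────┤ │
│↓│ │   │ │   │               │ │
│ ╵ └─┐ ╵ │ ┌─┘ ╷ ╶─────┬─┬─╴ │ │
│↳ → ↓│   │ │   │       │ │   │ │
├───┐ ├───┘ │ ╶─┴─────┐ │ ╵ ┌─┘ │
│   │B│     │         │ │   │   │
│ ╷ ╵ │ ╷ ╶─┴─┬───┬─╴ │ │ ╶─┤ ╶─┤
│ │   │ │     │   │   │ │   │   │
│ └───┴─┴─┐ ╶─┘ ╷ ╵ ┌─┤ └─┐ │ ╷ │
│         │     │   │ │   │ │ │ │
├───┬───┐ │ ┌───┤ ╶─┤ └─┐ │ └─┘ │
│   │   │ │ │   │   │   │ │     │
│ ╷ │ ╷ │ └─┘ ╷ ├─┐ └─┐ │ ├───╴ │
│ │ │ │ │     │ │ │   │ │ │     │
│ └─┤ │ └─────┤ │ └─╴ ╵ │ ├─────┤
│   │ │       │ │       │ │     │
├─╴ │ ├─┐ ┌───┘ ├───────┤ ╵ ┌─╴ │
│   │ │ │ │     │       │   │   │
│ ┌─┘ │ │ │ ╶─┬─┘ ┌─┬─╴ │ ╶─┤ ╷ │
│ │   │ │ │   │   │ │   │   │ │ │
│ ╵ ╶─┘ │ └─╴ ╵ ┌─┘ ╵ ╶─┴───┘ │ │
│       │       │             │ │
└───────┴───────┴─────────────┴─┘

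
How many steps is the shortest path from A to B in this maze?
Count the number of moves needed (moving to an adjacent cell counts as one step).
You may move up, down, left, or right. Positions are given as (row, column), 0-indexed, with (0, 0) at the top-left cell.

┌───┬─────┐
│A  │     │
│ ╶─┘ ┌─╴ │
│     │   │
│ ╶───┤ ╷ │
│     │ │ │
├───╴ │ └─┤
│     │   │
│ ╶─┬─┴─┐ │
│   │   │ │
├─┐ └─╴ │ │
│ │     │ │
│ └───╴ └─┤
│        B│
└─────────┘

Using BFS to find shortest path:
Start: (0, 0), End: (6, 4)
Path found:
(0,0) → (1,0) → (2,0) → (2,1) → (2,2) → (3,2) → (3,1) → (3,0) → (4,0) → (4,1) → (5,1) → (5,2) → (5,3) → (6,3) → (6,4)
Number of steps: 14

Solution:

┌───┬─────┐
│A  │     │
│ ╶─┘ ┌─╴ │
│↓    │   │
│ ╶───┤ ╷ │
│↳ → ↓│ │ │
├───╴ │ └─┤
│↓ ← ↲│   │
│ ╶─┬─┴─┐ │
│↳ ↓│   │ │
├─┐ └─╴ │ │
│ │↳ → ↓│ │
│ └───╴ └─┤
│      ↳ B│
└─────────┘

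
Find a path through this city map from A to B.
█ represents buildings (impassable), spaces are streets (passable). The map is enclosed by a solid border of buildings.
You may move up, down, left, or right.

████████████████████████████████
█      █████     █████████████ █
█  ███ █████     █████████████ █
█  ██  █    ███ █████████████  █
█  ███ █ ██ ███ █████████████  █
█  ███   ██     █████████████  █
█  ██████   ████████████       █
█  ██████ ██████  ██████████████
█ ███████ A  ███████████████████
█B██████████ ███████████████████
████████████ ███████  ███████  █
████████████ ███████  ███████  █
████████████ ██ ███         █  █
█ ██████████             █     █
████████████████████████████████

Finding the shortest path from A to B:
Movement: cardinal only
Path length: 32 steps
Directions: left → up → up → right → right → up → up → up → left → left → left → down → down → left → left → up → up → up → up → left → left → left → left → down → down → down → down → down → down → left → down → down

Solution:

████████████████████████████████
█ ↓←←←↰█████     █████████████ █
█ ↓███↑█████     █████████████ █
█ ↓██ ↑█↓←←↰███ █████████████  █
█ ↓███↑█↓██↑███ █████████████  █
█ ↓███↑←↲██↑    █████████████  █
█ ↓██████↱→↑████████████       █
█↓↲██████↑██████  ██████████████
█↓███████↑A  ███████████████████
█B██████████ ███████████████████
████████████ ███████  ███████  █
████████████ ███████  ███████  █
████████████ ██ ███         █  █
█ ██████████             █     █
████████████████████████████████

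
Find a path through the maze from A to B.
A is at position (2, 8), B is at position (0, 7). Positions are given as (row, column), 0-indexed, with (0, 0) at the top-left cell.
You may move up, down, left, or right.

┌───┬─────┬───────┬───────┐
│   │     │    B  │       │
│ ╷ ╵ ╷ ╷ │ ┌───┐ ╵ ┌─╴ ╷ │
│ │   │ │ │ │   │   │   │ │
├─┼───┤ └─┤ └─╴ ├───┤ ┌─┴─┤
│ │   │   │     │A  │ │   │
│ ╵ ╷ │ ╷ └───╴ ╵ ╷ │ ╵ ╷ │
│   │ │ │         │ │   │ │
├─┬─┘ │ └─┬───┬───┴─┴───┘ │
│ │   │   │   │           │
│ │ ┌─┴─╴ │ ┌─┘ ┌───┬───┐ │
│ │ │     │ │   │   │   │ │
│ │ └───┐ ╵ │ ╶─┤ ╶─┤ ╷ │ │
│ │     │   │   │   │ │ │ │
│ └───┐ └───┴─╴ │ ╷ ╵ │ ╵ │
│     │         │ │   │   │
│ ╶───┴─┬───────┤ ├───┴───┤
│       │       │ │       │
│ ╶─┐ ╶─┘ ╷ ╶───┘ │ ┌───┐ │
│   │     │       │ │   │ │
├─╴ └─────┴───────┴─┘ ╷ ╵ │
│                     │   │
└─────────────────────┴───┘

Finding the shortest path from (2, 8) to (0, 7):
Path length: 9 steps
Directions: down → left → up → left → left → up → up → right → right

Solution:

┌───┬─────┬───────┬───────┐
│   │     │↱ → B  │       │
│ ╷ ╵ ╷ ╷ │ ┌───┐ ╵ ┌─╴ ╷ │
│ │   │ │ │↑│   │   │   │ │
├─┼───┤ └─┤ └─╴ ├───┤ ┌─┴─┤
│ │   │   │↑ ← ↰│A  │ │   │
│ ╵ ╷ │ ╷ └───╴ ╵ ╷ │ ╵ ╷ │
│   │ │ │      ↑ ↲│ │   │ │
├─┬─┘ │ └─┬───┬───┴─┴───┘ │
│ │   │   │   │           │
│ │ ┌─┴─╴ │ ┌─┘ ┌───┬───┐ │
│ │ │     │ │   │   │   │ │
│ │ └───┐ ╵ │ ╶─┤ ╶─┤ ╷ │ │
│ │     │   │   │   │ │ │ │
│ └───┐ └───┴─╴ │ ╷ ╵ │ ╵ │
│     │         │ │   │   │
│ ╶───┴─┬───────┤ ├───┴───┤
│       │       │ │       │
│ ╶─┐ ╶─┘ ╷ ╶───┘ │ ┌───┐ │
│   │     │       │ │   │ │
├─╴ └─────┴───────┴─┘ ╷ ╵ │
│                     │   │
└─────────────────────┴───┘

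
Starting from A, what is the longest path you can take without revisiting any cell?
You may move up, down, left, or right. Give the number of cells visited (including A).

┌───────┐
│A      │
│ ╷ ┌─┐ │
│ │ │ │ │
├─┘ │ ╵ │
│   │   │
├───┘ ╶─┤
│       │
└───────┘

Finding longest simple path using DFS:
Start: (0, 0)
Longest path visits 10 cells
Path: A → right → right → right → down → down → left → down → left → left

Solution:

┌───────┐
│A → → ↓│
│ ╷ ┌─┐ │
│ │ │ │↓│
├─┘ │ ╵ │
│   │↓ ↲│
├───┘ ╶─┤
│B ← ↲  │
└───────┘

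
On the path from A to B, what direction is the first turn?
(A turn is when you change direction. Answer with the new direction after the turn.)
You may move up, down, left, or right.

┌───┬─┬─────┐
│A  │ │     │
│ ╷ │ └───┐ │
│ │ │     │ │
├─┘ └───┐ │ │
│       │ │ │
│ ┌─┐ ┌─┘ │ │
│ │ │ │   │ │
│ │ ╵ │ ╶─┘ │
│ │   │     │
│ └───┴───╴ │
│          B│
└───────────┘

Directions: right, down, down, left, down, down, down, right, right, right, right, right
First turn direction: down

Solution:

┌───┬─┬─────┐
│A ↓│ │     │
│ ╷ │ └───┐ │
│ │↓│     │ │
├─┘ └───┐ │ │
│↓ ↲    │ │ │
│ ┌─┐ ┌─┘ │ │
│↓│ │ │   │ │
│ │ ╵ │ ╶─┘ │
│↓│   │     │
│ └───┴───╴ │
│↳ → → → → B│
└───────────┘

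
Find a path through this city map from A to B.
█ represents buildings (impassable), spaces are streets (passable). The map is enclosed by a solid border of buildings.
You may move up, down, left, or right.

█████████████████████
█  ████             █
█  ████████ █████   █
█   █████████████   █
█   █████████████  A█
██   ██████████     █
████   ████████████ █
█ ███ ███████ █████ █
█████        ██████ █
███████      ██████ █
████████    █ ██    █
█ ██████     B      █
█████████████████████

Finding the shortest path from A to B:
Movement: cardinal only
Path length: 13 steps
Directions: down → down → down → down → down → down → down → left → left → left → left → left → left

Solution:

█████████████████████
█  ████             █
█  ████████ █████   █
█   █████████████   █
█   █████████████  A█
██   ██████████    ↓█
████   ████████████↓█
█ ███ ███████ █████↓█
█████        ██████↓█
███████      ██████↓█
████████    █ ██   ↓█
█ ██████     B←←←←←↲█
█████████████████████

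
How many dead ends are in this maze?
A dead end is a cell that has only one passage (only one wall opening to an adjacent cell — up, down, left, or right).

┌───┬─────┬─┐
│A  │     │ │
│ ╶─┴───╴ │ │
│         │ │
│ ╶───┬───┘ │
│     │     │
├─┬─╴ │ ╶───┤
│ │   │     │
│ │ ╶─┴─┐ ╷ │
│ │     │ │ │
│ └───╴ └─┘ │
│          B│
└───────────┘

Checking each cell for number of passages:

Dead ends found at positions:
  (0, 1)
  (0, 2)
  (0, 5)
  (3, 0)
  (4, 4)
Total dead ends: 5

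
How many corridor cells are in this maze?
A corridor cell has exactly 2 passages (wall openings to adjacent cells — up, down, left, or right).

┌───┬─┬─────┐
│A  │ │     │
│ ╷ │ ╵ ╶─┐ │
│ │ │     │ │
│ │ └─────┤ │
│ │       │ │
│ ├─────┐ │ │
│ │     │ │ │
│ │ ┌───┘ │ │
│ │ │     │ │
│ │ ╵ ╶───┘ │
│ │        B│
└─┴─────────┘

Counting cells with exactly 2 passages:
Total corridor cells: 30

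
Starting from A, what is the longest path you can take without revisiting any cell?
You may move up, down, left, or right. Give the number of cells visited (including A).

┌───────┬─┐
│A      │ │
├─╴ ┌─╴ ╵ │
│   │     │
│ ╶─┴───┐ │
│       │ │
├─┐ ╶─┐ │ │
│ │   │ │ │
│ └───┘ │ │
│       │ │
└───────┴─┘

Finding longest simple path using DFS:
Start: (0, 0)
Longest path visits 14 cells
Path: A → right → down → left → down → right → right → right → down → down → left → left → left → up

Solution:

┌───────┬─┐
│A ↓    │ │
├─╴ ┌─╴ ╵ │
│↓ ↲│     │
│ ╶─┴───┐ │
│↳ → → ↓│ │
├─┐ ╶─┐ │ │
│B│   │↓│ │
│ └───┘ │ │
│↑ ← ← ↲│ │
└───────┴─┘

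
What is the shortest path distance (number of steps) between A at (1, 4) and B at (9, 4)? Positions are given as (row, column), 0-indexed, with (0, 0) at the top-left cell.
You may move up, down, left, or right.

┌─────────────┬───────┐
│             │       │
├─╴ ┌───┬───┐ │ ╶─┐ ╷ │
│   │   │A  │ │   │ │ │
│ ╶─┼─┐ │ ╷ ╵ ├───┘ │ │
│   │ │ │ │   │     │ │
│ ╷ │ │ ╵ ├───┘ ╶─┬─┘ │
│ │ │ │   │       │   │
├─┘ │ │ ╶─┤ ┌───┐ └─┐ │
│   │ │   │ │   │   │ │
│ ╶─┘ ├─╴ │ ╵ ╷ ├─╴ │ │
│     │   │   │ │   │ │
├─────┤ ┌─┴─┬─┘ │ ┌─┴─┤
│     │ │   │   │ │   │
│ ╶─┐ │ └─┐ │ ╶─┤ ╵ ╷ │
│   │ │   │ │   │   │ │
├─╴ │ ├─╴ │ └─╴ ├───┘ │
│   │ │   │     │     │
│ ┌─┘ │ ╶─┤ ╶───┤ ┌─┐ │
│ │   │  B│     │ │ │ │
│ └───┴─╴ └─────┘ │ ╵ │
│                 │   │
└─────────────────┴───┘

Finding path from (1, 4) to (9, 4):
Path: (1,4) → (2,4) → (3,4) → (3,3) → (4,3) → (4,4) → (5,4) → (5,3) → (6,3) → (7,3) → (7,4) → (8,4) → (8,3) → (9,3) → (9,4)
Distance: 14 steps

Solution:

┌─────────────┬───────┐
│             │       │
├─╴ ┌───┬───┐ │ ╶─┐ ╷ │
│   │   │A  │ │   │ │ │
│ ╶─┼─┐ │ ╷ ╵ ├───┘ │ │
│   │ │ │↓│   │     │ │
│ ╷ │ │ ╵ ├───┘ ╶─┬─┘ │
│ │ │ │↓ ↲│       │   │
├─┘ │ │ ╶─┤ ┌───┐ └─┐ │
│   │ │↳ ↓│ │   │   │ │
│ ╶─┘ ├─╴ │ ╵ ╷ ├─╴ │ │
│     │↓ ↲│   │ │   │ │
├─────┤ ┌─┴─┬─┘ │ ┌─┴─┤
│     │↓│   │   │ │   │
│ ╶─┐ │ └─┐ │ ╶─┤ ╵ ╷ │
│   │ │↳ ↓│ │   │   │ │
├─╴ │ ├─╴ │ └─╴ ├───┘ │
│   │ │↓ ↲│     │     │
│ ┌─┘ │ ╶─┤ ╶───┤ ┌─┐ │
│ │   │↳ B│     │ │ │ │
│ └───┴─╴ └─────┘ │ ╵ │
│                 │   │
└─────────────────┴───┘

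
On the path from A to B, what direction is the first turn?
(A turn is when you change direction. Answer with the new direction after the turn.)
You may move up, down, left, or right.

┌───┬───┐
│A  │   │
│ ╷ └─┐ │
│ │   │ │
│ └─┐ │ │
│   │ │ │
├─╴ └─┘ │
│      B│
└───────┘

Directions: down, down, right, down, right, right
First turn direction: right

Solution:

┌───┬───┐
│A  │   │
│ ╷ └─┐ │
│↓│   │ │
│ └─┐ │ │
│↳ ↓│ │ │
├─╴ └─┘ │
│  ↳ → B│
└───────┘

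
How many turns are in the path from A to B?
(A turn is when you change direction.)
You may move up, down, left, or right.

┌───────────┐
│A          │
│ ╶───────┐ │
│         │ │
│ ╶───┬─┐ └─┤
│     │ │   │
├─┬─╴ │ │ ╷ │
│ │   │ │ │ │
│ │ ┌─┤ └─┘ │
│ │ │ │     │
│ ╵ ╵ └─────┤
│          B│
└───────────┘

Directions: down, down, right, right, down, left, down, down, right, right, right, right
Number of turns: 5

Solution:

┌───────────┐
│A          │
│ ╶───────┐ │
│↓        │ │
│ ╶───┬─┐ └─┤
│↳ → ↓│ │   │
├─┬─╴ │ │ ╷ │
│ │↓ ↲│ │ │ │
│ │ ┌─┤ └─┘ │
│ │↓│ │     │
│ ╵ ╵ └─────┤
│  ↳ → → → B│
└───────────┘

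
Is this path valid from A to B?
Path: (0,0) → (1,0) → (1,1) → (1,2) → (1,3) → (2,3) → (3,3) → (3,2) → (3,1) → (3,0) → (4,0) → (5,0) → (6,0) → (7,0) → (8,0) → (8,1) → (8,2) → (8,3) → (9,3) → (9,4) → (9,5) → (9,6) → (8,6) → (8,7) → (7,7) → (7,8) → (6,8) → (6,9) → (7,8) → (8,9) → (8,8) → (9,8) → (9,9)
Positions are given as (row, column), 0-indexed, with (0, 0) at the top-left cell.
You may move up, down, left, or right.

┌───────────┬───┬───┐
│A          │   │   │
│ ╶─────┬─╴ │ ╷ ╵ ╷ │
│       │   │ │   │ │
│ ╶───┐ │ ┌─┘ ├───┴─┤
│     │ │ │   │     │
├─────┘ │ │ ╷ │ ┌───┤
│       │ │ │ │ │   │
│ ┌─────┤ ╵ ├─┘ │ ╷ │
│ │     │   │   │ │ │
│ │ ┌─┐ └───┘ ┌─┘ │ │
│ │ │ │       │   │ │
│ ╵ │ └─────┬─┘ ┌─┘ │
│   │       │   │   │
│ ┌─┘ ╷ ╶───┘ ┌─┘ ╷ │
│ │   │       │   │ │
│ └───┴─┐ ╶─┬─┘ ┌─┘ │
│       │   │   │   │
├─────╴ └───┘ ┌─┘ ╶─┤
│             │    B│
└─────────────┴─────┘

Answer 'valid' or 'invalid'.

Checking path validity:
Result: Invalid move at step 28: cannot move from (6, 9) to (7, 8).

invalid

Correct solution:

┌───────────┬───┬───┐
│A          │   │   │
│ ╶─────┬─╴ │ ╷ ╵ ╷ │
│↳ → → ↓│   │ │   │ │
│ ╶───┐ │ ┌─┘ ├───┴─┤
│     │↓│ │   │     │
├─────┘ │ │ ╷ │ ┌───┤
│↓ ← ← ↲│ │ │ │ │   │
│ ┌─────┤ ╵ ├─┘ │ ╷ │
│↓│     │   │   │ │ │
│ │ ┌─┐ └───┘ ┌─┘ │ │
│↓│ │ │       │   │ │
│ ╵ │ └─────┬─┘ ┌─┘ │
│↓  │       │   │↱ ↓│
│ ┌─┘ ╷ ╶───┘ ┌─┘ ╷ │
│↓│   │       │↱ ↑│↓│
│ └───┴─┐ ╶─┬─┘ ┌─┘ │
│↳ → → ↓│   │↱ ↑│↓ ↲│
├─────╴ └───┘ ┌─┘ ╶─┤
│      ↳ → → ↑│  ↳ B│
└─────────────┴─────┘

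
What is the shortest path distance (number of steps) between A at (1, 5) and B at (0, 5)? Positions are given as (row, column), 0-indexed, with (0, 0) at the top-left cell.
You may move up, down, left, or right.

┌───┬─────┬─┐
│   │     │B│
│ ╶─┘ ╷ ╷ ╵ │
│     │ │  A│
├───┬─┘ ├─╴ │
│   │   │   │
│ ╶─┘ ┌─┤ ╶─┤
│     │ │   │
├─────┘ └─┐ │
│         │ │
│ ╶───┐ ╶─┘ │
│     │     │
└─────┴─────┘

Finding path from (1, 5) to (0, 5):
Path: (1,5) → (0,5)
Distance: 1 steps

Solution:

┌───┬─────┬─┐
│   │     │B│
│ ╶─┘ ╷ ╷ ╵ │
│     │ │  A│
├───┬─┘ ├─╴ │
│   │   │   │
│ ╶─┘ ┌─┤ ╶─┤
│     │ │   │
├─────┘ └─┐ │
│         │ │
│ ╶───┐ ╶─┘ │
│     │     │
└─────┴─────┘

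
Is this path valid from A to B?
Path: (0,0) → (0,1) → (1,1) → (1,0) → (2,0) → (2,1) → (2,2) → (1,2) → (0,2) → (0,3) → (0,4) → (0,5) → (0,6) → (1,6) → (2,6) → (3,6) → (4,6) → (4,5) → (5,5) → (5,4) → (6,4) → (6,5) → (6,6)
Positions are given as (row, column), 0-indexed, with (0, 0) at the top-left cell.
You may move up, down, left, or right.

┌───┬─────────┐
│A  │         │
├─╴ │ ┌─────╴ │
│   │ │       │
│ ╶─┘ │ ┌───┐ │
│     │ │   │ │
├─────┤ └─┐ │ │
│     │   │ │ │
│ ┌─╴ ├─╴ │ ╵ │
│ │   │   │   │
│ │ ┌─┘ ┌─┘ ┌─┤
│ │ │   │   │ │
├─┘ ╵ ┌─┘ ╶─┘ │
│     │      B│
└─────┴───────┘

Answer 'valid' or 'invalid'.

Checking path validity:
Result: All consecutive moves are passable.

valid

Correct solution:

┌───┬─────────┐
│A ↓│↱ → → → ↓│
├─╴ │ ┌─────╴ │
│↓ ↲│↑│      ↓│
│ ╶─┘ │ ┌───┐ │
│↳ → ↑│ │   │↓│
├─────┤ └─┐ │ │
│     │   │ │↓│
│ ┌─╴ ├─╴ │ ╵ │
│ │   │   │↓ ↲│
│ │ ┌─┘ ┌─┘ ┌─┤
│ │ │   │↓ ↲│ │
├─┘ ╵ ┌─┘ ╶─┘ │
│     │  ↳ → B│
└─────┴───────┘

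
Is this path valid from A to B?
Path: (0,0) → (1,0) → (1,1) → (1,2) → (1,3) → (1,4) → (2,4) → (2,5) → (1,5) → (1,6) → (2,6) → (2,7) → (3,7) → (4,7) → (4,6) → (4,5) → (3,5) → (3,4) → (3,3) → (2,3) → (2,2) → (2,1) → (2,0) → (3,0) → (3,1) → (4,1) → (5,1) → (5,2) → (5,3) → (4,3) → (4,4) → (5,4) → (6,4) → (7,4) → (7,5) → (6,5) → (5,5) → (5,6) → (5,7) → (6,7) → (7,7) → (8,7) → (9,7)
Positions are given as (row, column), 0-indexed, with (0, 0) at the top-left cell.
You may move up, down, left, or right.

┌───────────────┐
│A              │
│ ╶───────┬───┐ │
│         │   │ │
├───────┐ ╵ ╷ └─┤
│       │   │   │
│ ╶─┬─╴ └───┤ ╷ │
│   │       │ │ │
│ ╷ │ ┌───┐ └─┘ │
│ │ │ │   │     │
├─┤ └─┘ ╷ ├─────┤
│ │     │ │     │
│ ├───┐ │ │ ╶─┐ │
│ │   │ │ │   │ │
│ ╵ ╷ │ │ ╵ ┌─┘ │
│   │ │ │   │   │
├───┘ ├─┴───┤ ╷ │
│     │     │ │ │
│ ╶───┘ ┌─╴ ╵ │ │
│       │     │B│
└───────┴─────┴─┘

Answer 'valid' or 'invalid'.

Checking path validity:
Result: All consecutive moves are passable.

valid

Correct solution:

┌───────────────┐
│A              │
│ ╶───────┬───┐ │
│↳ → → → ↓│↱ ↓│ │
├───────┐ ╵ ╷ └─┤
│↓ ← ← ↰│↳ ↑│↳ ↓│
│ ╶─┬─╴ └───┤ ╷ │
│↳ ↓│  ↑ ← ↰│ │↓│
│ ╷ │ ┌───┐ └─┘ │
│ │↓│ │↱ ↓│↑ ← ↲│
├─┤ └─┘ ╷ ├─────┤
│ │↳ → ↑│↓│↱ → ↓│
│ ├───┐ │ │ ╶─┐ │
│ │   │ │↓│↑  │↓│
│ ╵ ╷ │ │ ╵ ┌─┘ │
│   │ │ │↳ ↑│  ↓│
├───┘ ├─┴───┤ ╷ │
│     │     │ │↓│
│ ╶───┘ ┌─╴ ╵ │ │
│       │     │B│
└───────┴─────┴─┘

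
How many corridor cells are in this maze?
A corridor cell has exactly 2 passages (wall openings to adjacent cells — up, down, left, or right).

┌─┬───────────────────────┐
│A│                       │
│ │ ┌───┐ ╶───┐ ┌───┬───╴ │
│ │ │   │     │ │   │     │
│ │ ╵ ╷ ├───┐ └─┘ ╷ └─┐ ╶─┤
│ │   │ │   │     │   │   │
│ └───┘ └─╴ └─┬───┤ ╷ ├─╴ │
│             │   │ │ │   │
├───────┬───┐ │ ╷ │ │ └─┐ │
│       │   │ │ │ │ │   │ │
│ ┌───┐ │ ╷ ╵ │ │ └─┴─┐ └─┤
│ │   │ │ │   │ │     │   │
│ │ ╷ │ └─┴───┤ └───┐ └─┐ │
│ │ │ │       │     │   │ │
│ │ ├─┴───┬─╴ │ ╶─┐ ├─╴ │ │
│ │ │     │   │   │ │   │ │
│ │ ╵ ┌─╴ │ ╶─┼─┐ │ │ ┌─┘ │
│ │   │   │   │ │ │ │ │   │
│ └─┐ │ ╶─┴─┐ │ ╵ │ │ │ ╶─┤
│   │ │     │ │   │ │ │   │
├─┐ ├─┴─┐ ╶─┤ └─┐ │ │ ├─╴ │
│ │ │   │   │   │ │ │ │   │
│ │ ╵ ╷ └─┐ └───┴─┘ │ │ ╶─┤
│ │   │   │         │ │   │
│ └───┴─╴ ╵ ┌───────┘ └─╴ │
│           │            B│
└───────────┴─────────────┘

Counting cells with exactly 2 passages:
Total corridor cells: 139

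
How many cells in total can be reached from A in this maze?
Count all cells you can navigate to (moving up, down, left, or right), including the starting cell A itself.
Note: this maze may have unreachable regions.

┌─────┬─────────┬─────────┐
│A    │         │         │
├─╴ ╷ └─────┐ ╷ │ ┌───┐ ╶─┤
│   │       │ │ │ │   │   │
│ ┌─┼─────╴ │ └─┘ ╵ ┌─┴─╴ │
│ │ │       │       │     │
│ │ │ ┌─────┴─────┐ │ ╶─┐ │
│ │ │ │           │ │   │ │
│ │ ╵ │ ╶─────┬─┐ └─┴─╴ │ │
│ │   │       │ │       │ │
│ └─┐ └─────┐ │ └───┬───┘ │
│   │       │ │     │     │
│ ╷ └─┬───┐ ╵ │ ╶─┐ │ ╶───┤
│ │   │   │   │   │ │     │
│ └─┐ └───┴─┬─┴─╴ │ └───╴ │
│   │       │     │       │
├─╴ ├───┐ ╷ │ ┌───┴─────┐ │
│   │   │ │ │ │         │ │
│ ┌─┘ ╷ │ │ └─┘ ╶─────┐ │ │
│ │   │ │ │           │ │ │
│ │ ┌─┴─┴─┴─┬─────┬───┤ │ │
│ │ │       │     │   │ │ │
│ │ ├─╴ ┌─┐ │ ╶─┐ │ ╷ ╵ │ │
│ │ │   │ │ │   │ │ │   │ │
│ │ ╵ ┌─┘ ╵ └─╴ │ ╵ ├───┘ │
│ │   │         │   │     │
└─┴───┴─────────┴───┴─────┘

Using BFS/flood-fill to find all reachable cells from A:
Maze size: 13 × 13 = 169 total cells
2 cell(s) are walled off and cannot be reached from A.
Reachable cells: 167

Reachable region (· marks reachable cells):

┌─────┬─────────┬─────────┐
│A · ·│· · · · ·│· · · · ·│
├─╴ ╷ └─────┐ ╷ │ ┌───┐ ╶─┤
│· ·│· · · ·│·│·│·│· ·│· ·│
│ ┌─┼─────╴ │ └─┘ ╵ ┌─┴─╴ │
│·│·│· · · ·│· · · ·│· · ·│
│ │ │ ┌─────┴─────┐ │ ╶─┐ │
│·│·│·│· · · · · ·│·│· ·│·│
│ │ ╵ │ ╶─────┬─┐ └─┴─╴ │ │
│·│· ·│· · · ·│·│· · · ·│·│
│ └─┐ └─────┐ │ └───┬───┘ │
│· ·│· · · ·│·│· · ·│· · ·│
│ ╷ └─┬───┐ ╵ │ ╶─┐ │ ╶───┤
│·│· ·│   │· ·│· ·│·│· · ·│
│ └─┐ └───┴─┬─┴─╴ │ └───╴ │
│· ·│· · · ·│· · ·│· · · ·│
├─╴ ├───┐ ╷ │ ┌───┴─────┐ │
│· ·│· ·│·│·│·│· · · · ·│·│
│ ┌─┘ ╷ │ │ └─┘ ╶─────┐ │ │
│·│· ·│·│·│· · · · · ·│·│·│
│ │ ┌─┴─┴─┴─┬─────┬───┤ │ │
│·│·│· · · ·│· · ·│· ·│·│·│
│ │ ├─╴ ┌─┐ │ ╶─┐ │ ╷ ╵ │ │
│·│·│· ·│·│·│· ·│·│·│· ·│·│
│ │ ╵ ┌─┘ ╵ └─╴ │ ╵ ├───┘ │
│·│· ·│· · · · ·│· ·│· · ·│
└─┴───┴─────────┴───┴─────┘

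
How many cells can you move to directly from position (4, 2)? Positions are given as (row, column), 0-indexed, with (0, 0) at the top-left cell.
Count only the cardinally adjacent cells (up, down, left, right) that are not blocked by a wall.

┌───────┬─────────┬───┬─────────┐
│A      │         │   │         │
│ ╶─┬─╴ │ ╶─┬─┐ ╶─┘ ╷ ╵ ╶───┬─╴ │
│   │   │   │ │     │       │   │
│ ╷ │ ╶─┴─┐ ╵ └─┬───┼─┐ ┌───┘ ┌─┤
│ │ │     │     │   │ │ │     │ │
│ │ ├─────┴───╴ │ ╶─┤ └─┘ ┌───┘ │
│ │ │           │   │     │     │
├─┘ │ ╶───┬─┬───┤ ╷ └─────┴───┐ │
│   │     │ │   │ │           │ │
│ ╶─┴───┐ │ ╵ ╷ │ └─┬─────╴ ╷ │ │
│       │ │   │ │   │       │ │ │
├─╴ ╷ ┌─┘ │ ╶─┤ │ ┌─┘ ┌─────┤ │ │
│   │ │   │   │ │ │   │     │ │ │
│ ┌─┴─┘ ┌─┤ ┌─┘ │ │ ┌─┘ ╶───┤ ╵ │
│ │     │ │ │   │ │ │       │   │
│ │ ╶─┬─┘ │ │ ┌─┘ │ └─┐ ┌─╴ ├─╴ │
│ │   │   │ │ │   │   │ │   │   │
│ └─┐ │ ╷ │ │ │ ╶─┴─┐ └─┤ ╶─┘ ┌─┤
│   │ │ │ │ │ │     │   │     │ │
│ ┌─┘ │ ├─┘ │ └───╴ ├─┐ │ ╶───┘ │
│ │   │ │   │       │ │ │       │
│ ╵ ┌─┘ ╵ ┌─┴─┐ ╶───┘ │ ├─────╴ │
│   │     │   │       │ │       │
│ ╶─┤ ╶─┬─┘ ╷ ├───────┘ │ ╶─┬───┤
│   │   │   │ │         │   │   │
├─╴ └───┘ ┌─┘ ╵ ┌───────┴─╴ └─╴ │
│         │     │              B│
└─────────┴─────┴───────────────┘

Checking passable neighbors of (4, 2):
Neighbors: (3, 2), (4, 3)
Count: 2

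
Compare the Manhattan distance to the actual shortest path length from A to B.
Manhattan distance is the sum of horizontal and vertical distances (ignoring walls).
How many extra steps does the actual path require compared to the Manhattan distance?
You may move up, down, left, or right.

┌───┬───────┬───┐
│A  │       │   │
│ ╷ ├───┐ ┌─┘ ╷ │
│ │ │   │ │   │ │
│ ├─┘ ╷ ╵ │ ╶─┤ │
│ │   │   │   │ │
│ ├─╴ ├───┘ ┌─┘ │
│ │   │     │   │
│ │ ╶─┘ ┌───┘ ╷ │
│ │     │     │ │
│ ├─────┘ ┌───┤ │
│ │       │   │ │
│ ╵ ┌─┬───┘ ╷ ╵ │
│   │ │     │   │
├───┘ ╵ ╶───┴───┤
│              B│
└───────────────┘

Manhattan distance: |7 - 0| + |7 - 0| = 14
Actual path length: 30
Extra steps: 30 - 14 = 16

Solution:

┌───┬───────┬───┐
│A  │       │   │
│ ╷ ├───┐ ┌─┘ ╷ │
│↓│ │   │ │   │ │
│ ├─┘ ╷ ╵ │ ╶─┤ │
│↓│   │   │   │ │
│ ├─╴ ├───┘ ┌─┘ │
│↓│   │     │↱ ↓│
│ │ ╶─┘ ┌───┘ ╷ │
│↓│     │↱ → ↑│↓│
│ ├─────┘ ┌───┤ │
│↓│↱ → → ↑│↓ ↰│↓│
│ ╵ ┌─┬───┘ ╷ ╵ │
│↳ ↑│ │↓ ← ↲│↑ ↲│
├───┘ ╵ ╶───┴───┤
│      ↳ → → → B│
└───────────────┘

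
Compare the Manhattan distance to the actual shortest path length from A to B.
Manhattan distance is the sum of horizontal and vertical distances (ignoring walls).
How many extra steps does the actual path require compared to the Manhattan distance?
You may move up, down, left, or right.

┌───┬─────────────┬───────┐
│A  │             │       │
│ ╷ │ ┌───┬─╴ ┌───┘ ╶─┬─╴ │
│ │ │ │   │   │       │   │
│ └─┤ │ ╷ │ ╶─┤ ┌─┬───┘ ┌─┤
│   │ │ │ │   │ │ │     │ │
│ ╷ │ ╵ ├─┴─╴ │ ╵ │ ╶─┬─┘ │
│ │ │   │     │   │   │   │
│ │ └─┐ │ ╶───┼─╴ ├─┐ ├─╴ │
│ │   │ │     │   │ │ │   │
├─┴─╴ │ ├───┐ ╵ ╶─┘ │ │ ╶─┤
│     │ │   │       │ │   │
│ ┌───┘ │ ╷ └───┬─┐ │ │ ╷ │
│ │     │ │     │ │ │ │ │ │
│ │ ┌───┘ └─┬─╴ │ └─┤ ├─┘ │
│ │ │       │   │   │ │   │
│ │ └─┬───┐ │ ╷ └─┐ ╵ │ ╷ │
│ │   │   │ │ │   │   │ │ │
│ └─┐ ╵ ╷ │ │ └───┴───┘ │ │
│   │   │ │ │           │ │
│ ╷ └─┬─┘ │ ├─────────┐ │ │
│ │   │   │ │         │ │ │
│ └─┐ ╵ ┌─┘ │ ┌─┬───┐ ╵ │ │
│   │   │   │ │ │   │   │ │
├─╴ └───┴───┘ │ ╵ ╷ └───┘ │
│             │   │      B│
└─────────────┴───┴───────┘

Manhattan distance: |12 - 0| + |12 - 0| = 24
Actual path length: 40
Extra steps: 40 - 24 = 16

Solution:

┌───┬─────────────┬───────┐
│A  │             │       │
│ ╷ │ ┌───┬─╴ ┌───┘ ╶─┬─╴ │
│↓│ │ │   │   │       │   │
│ └─┤ │ ╷ │ ╶─┤ ┌─┬───┘ ┌─┤
│↳ ↓│ │ │ │   │ │ │     │ │
│ ╷ │ ╵ ├─┴─╴ │ ╵ │ ╶─┬─┘ │
│ │↓│   │     │   │   │   │
│ │ └─┐ │ ╶───┼─╴ ├─┐ ├─╴ │
│ │↳ ↓│ │     │   │ │ │   │
├─┴─╴ │ ├───┐ ╵ ╶─┘ │ │ ╶─┤
│↓ ← ↲│ │   │       │ │   │
│ ┌───┘ │ ╷ └───┬─┐ │ │ ╷ │
│↓│     │ │     │ │ │ │ │ │
│ │ ┌───┘ └─┬─╴ │ └─┤ ├─┘ │
│↓│ │       │   │   │ │↱ ↓│
│ │ └─┬───┐ │ ╷ └─┐ ╵ │ ╷ │
│↓│   │   │ │ │   │   │↑│↓│
│ └─┐ ╵ ╷ │ │ └───┴───┘ │ │
│↓  │   │ │ │          ↑│↓│
│ ╷ └─┬─┘ │ ├─────────┐ │ │
│↓│   │   │ │↱ → → → ↓│↑│↓│
│ └─┐ ╵ ┌─┘ │ ┌─┬───┐ ╵ │ │
│↳ ↓│   │   │↑│ │   │↳ ↑│↓│
├─╴ └───┴───┘ │ ╵ ╷ └───┘ │
│  ↳ → → → → ↑│   │      B│
└─────────────┴───┴───────┘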